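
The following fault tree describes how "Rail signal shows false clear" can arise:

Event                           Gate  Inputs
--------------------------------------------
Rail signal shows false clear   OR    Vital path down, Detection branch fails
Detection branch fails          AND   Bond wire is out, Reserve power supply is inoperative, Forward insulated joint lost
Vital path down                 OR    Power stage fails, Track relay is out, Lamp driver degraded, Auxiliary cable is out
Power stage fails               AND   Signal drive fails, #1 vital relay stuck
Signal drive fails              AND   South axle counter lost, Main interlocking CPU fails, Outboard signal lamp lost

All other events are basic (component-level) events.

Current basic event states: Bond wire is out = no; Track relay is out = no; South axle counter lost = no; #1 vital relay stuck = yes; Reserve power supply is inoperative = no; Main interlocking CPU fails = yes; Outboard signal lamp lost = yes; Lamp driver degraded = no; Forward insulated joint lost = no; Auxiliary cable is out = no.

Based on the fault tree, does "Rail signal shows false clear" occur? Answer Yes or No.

No

Signal drive fails [AND]: South axle counter lost=not, Main interlocking CPU fails=occurs, Outboard signal lamp lost=occurs → not all inputs occur → does not occur.
Power stage fails [AND]: Signal drive fails=not, #1 vital relay stuck=occurs → not all inputs occur → does not occur.
Vital path down [OR]: Power stage fails=not, Track relay is out=not, Lamp driver degraded=not, Auxiliary cable is out=not → no input occurs → does not occur.
Detection branch fails [AND]: Bond wire is out=not, Reserve power supply is inoperative=not, Forward insulated joint lost=not → not all inputs occur → does not occur.
Rail signal shows false clear [OR]: Vital path down=not, Detection branch fails=not → no input occurs → does not occur.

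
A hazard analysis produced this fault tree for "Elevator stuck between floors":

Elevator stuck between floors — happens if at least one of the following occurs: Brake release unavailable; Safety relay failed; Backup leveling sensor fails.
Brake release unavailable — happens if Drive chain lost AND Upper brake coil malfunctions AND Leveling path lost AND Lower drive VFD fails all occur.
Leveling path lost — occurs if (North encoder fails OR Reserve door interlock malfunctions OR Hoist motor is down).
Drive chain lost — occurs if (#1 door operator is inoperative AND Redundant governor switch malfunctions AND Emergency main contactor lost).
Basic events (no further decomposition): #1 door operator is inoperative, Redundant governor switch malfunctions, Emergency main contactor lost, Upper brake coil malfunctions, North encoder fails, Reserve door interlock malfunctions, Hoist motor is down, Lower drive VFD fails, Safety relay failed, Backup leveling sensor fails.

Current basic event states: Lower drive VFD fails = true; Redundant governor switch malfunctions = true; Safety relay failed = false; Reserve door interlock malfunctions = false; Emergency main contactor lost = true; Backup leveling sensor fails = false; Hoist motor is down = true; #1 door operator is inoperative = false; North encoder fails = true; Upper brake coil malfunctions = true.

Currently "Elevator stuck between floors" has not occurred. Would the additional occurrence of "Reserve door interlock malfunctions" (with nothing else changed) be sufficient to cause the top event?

No

Counterfactual: set "Reserve door interlock malfunctions" to occurred.
Drive chain lost [AND]: #1 door operator is inoperative=not, Redundant governor switch malfunctions=occurs, Emergency main contactor lost=occurs → not all inputs occur → does not occur.
Leveling path lost [OR]: North encoder fails=occurs, Reserve door interlock malfunctions=occurs, Hoist motor is down=occurs → at least one input occurs → occurs.
Brake release unavailable [AND]: Drive chain lost=not, Upper brake coil malfunctions=occurs, Leveling path lost=occurs, Lower drive VFD fails=occurs → not all inputs occur → does not occur.
Elevator stuck between floors [OR]: Brake release unavailable=not, Safety relay failed=not, Backup leveling sensor fails=not → no input occurs → does not occur.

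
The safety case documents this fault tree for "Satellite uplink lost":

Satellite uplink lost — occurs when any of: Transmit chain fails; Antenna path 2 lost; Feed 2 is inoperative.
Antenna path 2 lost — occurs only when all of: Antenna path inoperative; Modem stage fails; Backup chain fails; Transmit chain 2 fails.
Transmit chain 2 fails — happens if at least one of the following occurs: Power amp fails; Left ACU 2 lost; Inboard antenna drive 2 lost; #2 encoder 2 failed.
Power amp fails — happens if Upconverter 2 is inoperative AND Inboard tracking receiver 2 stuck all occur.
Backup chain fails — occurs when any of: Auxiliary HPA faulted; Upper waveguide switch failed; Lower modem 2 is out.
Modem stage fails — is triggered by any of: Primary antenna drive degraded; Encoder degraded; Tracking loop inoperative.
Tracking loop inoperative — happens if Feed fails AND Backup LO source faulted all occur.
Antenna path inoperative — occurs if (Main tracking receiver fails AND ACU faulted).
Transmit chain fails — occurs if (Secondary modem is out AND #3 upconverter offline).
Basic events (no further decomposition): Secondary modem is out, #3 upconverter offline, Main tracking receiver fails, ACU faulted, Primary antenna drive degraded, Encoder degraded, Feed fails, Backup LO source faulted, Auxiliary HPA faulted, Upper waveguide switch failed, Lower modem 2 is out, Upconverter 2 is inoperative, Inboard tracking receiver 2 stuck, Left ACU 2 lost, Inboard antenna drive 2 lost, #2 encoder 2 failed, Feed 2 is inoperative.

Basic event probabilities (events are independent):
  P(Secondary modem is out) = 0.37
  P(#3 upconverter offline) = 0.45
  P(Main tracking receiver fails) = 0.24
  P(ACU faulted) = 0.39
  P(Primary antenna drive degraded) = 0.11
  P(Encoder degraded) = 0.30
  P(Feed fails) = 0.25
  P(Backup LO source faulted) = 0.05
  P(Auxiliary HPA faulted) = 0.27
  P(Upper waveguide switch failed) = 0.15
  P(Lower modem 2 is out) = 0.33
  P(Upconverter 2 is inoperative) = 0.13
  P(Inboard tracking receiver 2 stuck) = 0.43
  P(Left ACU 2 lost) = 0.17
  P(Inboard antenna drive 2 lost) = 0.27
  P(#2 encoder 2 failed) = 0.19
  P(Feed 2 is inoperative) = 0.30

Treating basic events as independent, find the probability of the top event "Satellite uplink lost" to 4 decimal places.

0.4231

P(Transmit chain fails) [AND] = 0.37 × 0.45 = 0.166500
P(Antenna path inoperative) [AND] = 0.24 × 0.39 = 0.093600
P(Tracking loop inoperative) [AND] = 0.25 × 0.05 = 0.012500
P(Modem stage fails) [OR] = 1 − (1−0.11) × (1−0.30) × (1−0.012500) = 0.384788
P(Backup chain fails) [OR] = 1 − (1−0.27) × (1−0.15) × (1−0.33) = 0.584265
P(Power amp fails) [AND] = 0.13 × 0.43 = 0.055900
P(Transmit chain 2 fails) [OR] = 1 − (1−0.055900) × (1−0.17) × (1−0.27) × (1−0.19) = 0.536656
P(Antenna path 2 lost) [AND] = 0.093600 × 0.384788 × 0.584265 × 0.536656 = 0.011293
P(Satellite uplink lost) [OR] = 1 − (1−0.166500) × (1−0.011293) × (1−0.30) = 0.423139
Rounded to 4 decimal places: P(Satellite uplink lost) ≈ 0.4231.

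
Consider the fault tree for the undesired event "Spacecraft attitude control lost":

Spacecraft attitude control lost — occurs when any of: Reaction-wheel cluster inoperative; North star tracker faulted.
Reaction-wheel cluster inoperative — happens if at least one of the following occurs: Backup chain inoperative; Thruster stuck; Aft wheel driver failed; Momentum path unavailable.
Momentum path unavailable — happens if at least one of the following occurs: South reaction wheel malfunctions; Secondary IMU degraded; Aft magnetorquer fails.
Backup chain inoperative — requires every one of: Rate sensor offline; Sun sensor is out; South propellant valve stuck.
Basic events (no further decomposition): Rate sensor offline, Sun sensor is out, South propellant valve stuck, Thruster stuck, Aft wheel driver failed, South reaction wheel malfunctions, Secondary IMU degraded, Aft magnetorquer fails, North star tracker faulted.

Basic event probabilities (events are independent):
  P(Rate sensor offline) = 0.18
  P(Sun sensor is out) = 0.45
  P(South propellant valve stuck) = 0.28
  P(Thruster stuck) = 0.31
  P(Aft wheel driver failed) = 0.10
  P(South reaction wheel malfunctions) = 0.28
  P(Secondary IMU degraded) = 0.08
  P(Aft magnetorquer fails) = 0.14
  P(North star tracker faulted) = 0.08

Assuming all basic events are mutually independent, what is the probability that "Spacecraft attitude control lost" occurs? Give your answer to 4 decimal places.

P(Backup chain inoperative) [AND] = 0.18 × 0.45 × 0.28 = 0.022680
P(Momentum path unavailable) [OR] = 1 − (1−0.28) × (1−0.08) × (1−0.14) = 0.430336
P(Reaction-wheel cluster inoperative) [OR] = 1 − (1−0.022680) × (1−0.31) × (1−0.10) × (1−0.430336) = 0.654262
P(Spacecraft attitude control lost) [OR] = 1 − (1−0.654262) × (1−0.08) = 0.681921
Rounded to 4 decimal places: P(Spacecraft attitude control lost) ≈ 0.6819.

0.6819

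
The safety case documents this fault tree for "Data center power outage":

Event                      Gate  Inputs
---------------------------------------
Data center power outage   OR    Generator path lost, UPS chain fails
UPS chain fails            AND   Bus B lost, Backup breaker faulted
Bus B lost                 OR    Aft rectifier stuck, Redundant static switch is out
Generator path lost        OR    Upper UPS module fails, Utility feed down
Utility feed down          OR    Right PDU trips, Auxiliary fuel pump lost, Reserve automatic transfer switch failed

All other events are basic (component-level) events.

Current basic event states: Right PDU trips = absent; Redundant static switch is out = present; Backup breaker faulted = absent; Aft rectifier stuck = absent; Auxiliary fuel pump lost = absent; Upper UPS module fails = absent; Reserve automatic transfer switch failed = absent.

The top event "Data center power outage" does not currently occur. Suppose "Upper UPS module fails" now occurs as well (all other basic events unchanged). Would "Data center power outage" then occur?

Counterfactual: set "Upper UPS module fails" to occurred.
Utility feed down [OR]: Right PDU trips=not, Auxiliary fuel pump lost=not, Reserve automatic transfer switch failed=not → no input occurs → does not occur.
Generator path lost [OR]: Upper UPS module fails=occurs, Utility feed down=not → at least one input occurs → occurs.
Bus B lost [OR]: Aft rectifier stuck=not, Redundant static switch is out=occurs → at least one input occurs → occurs.
UPS chain fails [AND]: Bus B lost=occurs, Backup breaker faulted=not → not all inputs occur → does not occur.
Data center power outage [OR]: Generator path lost=occurs, UPS chain fails=not → at least one input occurs → occurs.

Yes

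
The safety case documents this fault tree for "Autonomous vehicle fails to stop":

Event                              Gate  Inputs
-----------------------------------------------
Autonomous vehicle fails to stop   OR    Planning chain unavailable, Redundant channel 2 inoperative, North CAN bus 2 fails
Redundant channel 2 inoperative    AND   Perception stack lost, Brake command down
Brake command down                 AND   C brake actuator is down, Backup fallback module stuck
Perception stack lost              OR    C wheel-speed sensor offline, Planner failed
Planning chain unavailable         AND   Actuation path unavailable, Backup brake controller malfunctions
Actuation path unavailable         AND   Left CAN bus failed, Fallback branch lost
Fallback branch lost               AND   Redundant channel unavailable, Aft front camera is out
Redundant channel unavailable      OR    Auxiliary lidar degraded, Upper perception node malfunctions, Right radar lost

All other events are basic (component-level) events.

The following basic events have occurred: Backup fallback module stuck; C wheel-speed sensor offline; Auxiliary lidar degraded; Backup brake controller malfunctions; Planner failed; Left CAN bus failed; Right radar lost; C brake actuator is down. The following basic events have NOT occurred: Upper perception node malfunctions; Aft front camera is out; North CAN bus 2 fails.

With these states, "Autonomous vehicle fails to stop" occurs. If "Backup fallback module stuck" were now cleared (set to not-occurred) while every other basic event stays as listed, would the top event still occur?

No

Counterfactual: set "Backup fallback module stuck" to not occurred.
Redundant channel unavailable [OR]: Auxiliary lidar degraded=occurs, Upper perception node malfunctions=not, Right radar lost=occurs → at least one input occurs → occurs.
Fallback branch lost [AND]: Redundant channel unavailable=occurs, Aft front camera is out=not → not all inputs occur → does not occur.
Actuation path unavailable [AND]: Left CAN bus failed=occurs, Fallback branch lost=not → not all inputs occur → does not occur.
Planning chain unavailable [AND]: Actuation path unavailable=not, Backup brake controller malfunctions=occurs → not all inputs occur → does not occur.
Perception stack lost [OR]: C wheel-speed sensor offline=occurs, Planner failed=occurs → at least one input occurs → occurs.
Brake command down [AND]: C brake actuator is down=occurs, Backup fallback module stuck=not → not all inputs occur → does not occur.
Redundant channel 2 inoperative [AND]: Perception stack lost=occurs, Brake command down=not → not all inputs occur → does not occur.
Autonomous vehicle fails to stop [OR]: Planning chain unavailable=not, Redundant channel 2 inoperative=not, North CAN bus 2 fails=not → no input occurs → does not occur.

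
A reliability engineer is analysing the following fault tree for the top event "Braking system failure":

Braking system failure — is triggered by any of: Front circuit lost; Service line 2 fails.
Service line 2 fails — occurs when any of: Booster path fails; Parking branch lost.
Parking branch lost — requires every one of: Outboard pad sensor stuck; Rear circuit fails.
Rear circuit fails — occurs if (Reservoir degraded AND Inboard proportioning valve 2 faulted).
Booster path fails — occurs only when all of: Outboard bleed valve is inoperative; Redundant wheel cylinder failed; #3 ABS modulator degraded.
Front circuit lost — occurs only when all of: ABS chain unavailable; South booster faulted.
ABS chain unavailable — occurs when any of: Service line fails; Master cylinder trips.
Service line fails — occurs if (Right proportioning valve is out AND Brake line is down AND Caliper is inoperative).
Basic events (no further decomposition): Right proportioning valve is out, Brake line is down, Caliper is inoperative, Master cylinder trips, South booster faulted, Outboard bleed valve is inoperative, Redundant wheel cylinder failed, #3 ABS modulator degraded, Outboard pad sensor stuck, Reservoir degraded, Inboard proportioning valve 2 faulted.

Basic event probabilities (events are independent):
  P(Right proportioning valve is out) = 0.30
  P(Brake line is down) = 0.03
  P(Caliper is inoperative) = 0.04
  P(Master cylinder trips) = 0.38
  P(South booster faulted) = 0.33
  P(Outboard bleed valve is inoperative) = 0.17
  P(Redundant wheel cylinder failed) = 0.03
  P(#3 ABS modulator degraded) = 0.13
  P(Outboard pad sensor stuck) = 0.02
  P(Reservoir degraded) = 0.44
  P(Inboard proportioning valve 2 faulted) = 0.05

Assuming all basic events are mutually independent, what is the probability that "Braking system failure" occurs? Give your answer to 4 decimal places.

0.1264

P(Service line fails) [AND] = 0.30 × 0.03 × 0.04 = 0.000360
P(ABS chain unavailable) [OR] = 1 − (1−0.000360) × (1−0.38) = 0.380223
P(Front circuit lost) [AND] = 0.380223 × 0.33 = 0.125474
P(Booster path fails) [AND] = 0.17 × 0.03 × 0.13 = 0.000663
P(Rear circuit fails) [AND] = 0.44 × 0.05 = 0.022000
P(Parking branch lost) [AND] = 0.02 × 0.022000 = 0.000440
P(Service line 2 fails) [OR] = 1 − (1−0.000663) × (1−0.000440) = 0.001103
P(Braking system failure) [OR] = 1 − (1−0.125474) × (1−0.001103) = 0.126439
Rounded to 4 decimal places: P(Braking system failure) ≈ 0.1264.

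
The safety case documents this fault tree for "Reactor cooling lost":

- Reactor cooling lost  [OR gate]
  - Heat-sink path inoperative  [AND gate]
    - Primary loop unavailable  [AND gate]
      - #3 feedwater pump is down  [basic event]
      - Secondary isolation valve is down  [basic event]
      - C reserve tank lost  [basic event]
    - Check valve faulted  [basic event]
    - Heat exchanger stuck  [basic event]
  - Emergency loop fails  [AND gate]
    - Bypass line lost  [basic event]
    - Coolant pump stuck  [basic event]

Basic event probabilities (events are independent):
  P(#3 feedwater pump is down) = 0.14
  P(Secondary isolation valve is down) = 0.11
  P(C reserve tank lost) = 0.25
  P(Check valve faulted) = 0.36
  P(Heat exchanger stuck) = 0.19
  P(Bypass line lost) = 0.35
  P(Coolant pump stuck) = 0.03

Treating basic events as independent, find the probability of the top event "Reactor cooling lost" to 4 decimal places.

P(Primary loop unavailable) [AND] = 0.14 × 0.11 × 0.25 = 0.003850
P(Heat-sink path inoperative) [AND] = 0.003850 × 0.36 × 0.19 = 0.000263
P(Emergency loop fails) [AND] = 0.35 × 0.03 = 0.010500
P(Reactor cooling lost) [OR] = 1 − (1−0.000263) × (1−0.010500) = 0.010760
Rounded to 4 decimal places: P(Reactor cooling lost) ≈ 0.0108.

0.0108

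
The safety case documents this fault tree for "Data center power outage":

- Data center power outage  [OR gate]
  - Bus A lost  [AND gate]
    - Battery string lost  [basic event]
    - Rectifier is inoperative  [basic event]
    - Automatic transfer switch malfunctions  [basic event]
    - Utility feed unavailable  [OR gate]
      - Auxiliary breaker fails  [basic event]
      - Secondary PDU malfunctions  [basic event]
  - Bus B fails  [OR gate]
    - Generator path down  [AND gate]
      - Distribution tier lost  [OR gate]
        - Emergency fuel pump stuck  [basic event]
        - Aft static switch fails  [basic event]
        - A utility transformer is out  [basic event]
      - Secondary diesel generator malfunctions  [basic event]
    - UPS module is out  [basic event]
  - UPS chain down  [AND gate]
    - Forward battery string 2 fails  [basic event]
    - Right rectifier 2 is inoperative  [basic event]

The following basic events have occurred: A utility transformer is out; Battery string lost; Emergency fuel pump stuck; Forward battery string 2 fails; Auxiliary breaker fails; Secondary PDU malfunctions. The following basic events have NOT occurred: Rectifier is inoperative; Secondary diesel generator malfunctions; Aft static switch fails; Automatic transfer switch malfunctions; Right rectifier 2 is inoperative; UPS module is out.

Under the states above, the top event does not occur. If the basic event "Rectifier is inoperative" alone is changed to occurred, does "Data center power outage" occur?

Counterfactual: set "Rectifier is inoperative" to occurred.
Utility feed unavailable [OR]: Auxiliary breaker fails=occurs, Secondary PDU malfunctions=occurs → at least one input occurs → occurs.
Bus A lost [AND]: Battery string lost=occurs, Rectifier is inoperative=occurs, Automatic transfer switch malfunctions=not, Utility feed unavailable=occurs → not all inputs occur → does not occur.
Distribution tier lost [OR]: Emergency fuel pump stuck=occurs, Aft static switch fails=not, A utility transformer is out=occurs → at least one input occurs → occurs.
Generator path down [AND]: Distribution tier lost=occurs, Secondary diesel generator malfunctions=not → not all inputs occur → does not occur.
Bus B fails [OR]: Generator path down=not, UPS module is out=not → no input occurs → does not occur.
UPS chain down [AND]: Forward battery string 2 fails=occurs, Right rectifier 2 is inoperative=not → not all inputs occur → does not occur.
Data center power outage [OR]: Bus A lost=not, Bus B fails=not, UPS chain down=not → no input occurs → does not occur.

No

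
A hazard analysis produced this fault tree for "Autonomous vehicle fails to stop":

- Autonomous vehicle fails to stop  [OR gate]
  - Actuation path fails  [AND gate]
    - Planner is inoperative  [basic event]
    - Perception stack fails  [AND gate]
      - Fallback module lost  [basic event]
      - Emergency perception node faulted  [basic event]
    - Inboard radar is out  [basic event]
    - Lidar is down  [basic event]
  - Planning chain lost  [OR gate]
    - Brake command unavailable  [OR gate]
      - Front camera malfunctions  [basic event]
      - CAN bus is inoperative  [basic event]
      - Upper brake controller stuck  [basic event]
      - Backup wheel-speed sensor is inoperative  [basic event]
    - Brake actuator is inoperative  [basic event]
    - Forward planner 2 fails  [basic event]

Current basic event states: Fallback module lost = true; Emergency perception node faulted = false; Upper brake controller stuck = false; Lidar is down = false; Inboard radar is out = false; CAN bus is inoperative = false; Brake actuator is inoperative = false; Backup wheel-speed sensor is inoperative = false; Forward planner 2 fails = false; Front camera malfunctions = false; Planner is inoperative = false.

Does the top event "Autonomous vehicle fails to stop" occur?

Perception stack fails [AND]: Fallback module lost=occurs, Emergency perception node faulted=not → not all inputs occur → does not occur.
Actuation path fails [AND]: Planner is inoperative=not, Perception stack fails=not, Inboard radar is out=not, Lidar is down=not → not all inputs occur → does not occur.
Brake command unavailable [OR]: Front camera malfunctions=not, CAN bus is inoperative=not, Upper brake controller stuck=not, Backup wheel-speed sensor is inoperative=not → no input occurs → does not occur.
Planning chain lost [OR]: Brake command unavailable=not, Brake actuator is inoperative=not, Forward planner 2 fails=not → no input occurs → does not occur.
Autonomous vehicle fails to stop [OR]: Actuation path fails=not, Planning chain lost=not → no input occurs → does not occur.

No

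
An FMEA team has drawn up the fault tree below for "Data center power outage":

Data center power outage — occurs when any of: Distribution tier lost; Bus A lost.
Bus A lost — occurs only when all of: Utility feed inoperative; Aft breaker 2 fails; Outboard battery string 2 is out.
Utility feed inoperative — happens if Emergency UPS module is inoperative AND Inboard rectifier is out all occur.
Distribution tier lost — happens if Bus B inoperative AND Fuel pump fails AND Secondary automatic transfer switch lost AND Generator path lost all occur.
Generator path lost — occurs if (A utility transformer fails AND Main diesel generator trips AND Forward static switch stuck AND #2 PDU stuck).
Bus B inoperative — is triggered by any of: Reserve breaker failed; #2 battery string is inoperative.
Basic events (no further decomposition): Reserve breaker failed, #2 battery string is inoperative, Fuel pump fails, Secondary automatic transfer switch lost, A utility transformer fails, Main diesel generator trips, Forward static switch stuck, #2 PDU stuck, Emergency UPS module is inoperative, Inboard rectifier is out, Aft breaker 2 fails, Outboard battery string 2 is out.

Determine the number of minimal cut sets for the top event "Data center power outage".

Bus B inoperative [OR]: union of children's cut sets → 2 cut set(s).
Generator path lost [AND]: one cut set from each child combined → 1 × 1 × 1 × 1 = 1 cut set(s).
Distribution tier lost [AND]: one cut set from each child combined → 2 × 1 × 1 × 1 = 2 cut set(s).
Utility feed inoperative [AND]: one cut set from each child combined → 1 × 1 = 1 cut set(s).
Bus A lost [AND]: one cut set from each child combined → 1 × 1 × 1 = 1 cut set(s).
Data center power outage [OR]: union of children's cut sets → 3 cut set(s).
Minimal cut sets: {#2 PDU stuck, A utility transformer fails, Forward static switch stuck, Fuel pump fails, Main diesel generator trips, Reserve breaker failed, Secondary automatic transfer switch lost}; {#2 PDU stuck, #2 battery string is inoperative, A utility transformer fails, Forward static switch stuck, Fuel pump fails, Main diesel generator trips, Secondary automatic transfer switch lost}; {Aft breaker 2 fails, Emergency UPS module is inoperative, Inboard rectifier is out, Outboard battery string 2 is out}.

3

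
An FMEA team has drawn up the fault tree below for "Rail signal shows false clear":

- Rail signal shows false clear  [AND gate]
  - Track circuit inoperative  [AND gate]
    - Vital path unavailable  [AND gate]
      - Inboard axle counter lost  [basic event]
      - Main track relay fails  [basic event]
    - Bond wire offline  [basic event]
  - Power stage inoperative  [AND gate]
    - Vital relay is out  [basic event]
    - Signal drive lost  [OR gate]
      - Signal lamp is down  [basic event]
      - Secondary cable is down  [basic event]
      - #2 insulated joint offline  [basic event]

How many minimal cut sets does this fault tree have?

3

Vital path unavailable [AND]: one cut set from each child combined → 1 × 1 = 1 cut set(s).
Track circuit inoperative [AND]: one cut set from each child combined → 1 × 1 = 1 cut set(s).
Signal drive lost [OR]: union of children's cut sets → 3 cut set(s).
Power stage inoperative [AND]: one cut set from each child combined → 1 × 3 = 3 cut set(s).
Rail signal shows false clear [AND]: one cut set from each child combined → 1 × 3 = 3 cut set(s).
Minimal cut sets: {Bond wire offline, Inboard axle counter lost, Main track relay fails, Signal lamp is down, Vital relay is out}; {Bond wire offline, Inboard axle counter lost, Main track relay fails, Secondary cable is down, Vital relay is out}; {#2 insulated joint offline, Bond wire offline, Inboard axle counter lost, Main track relay fails, Vital relay is out}.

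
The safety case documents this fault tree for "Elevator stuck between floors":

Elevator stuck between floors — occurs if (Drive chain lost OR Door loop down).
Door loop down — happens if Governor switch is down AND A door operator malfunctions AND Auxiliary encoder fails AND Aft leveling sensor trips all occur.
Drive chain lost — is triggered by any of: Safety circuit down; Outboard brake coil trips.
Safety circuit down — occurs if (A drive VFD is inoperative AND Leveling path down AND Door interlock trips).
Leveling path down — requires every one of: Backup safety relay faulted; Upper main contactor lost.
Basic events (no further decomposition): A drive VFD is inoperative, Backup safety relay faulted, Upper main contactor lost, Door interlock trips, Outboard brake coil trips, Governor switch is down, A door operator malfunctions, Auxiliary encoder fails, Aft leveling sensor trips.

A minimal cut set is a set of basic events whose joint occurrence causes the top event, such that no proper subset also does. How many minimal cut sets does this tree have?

3

Leveling path down [AND]: one cut set from each child combined → 1 × 1 = 1 cut set(s).
Safety circuit down [AND]: one cut set from each child combined → 1 × 1 × 1 = 1 cut set(s).
Drive chain lost [OR]: union of children's cut sets → 2 cut set(s).
Door loop down [AND]: one cut set from each child combined → 1 × 1 × 1 × 1 = 1 cut set(s).
Elevator stuck between floors [OR]: union of children's cut sets → 3 cut set(s).
Minimal cut sets: {A drive VFD is inoperative, Backup safety relay faulted, Door interlock trips, Upper main contactor lost}; {Outboard brake coil trips}; {A door operator malfunctions, Aft leveling sensor trips, Auxiliary encoder fails, Governor switch is down}.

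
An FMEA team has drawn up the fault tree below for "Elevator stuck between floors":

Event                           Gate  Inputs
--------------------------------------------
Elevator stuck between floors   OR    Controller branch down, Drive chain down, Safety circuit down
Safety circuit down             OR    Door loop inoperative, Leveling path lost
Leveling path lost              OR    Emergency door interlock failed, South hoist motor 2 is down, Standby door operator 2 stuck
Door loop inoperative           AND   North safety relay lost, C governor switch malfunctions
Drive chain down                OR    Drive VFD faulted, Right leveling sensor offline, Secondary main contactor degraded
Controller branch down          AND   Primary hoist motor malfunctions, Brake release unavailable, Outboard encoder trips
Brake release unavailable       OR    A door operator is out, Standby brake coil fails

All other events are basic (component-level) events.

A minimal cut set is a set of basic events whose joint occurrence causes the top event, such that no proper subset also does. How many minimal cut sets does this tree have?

9

Brake release unavailable [OR]: union of children's cut sets → 2 cut set(s).
Controller branch down [AND]: one cut set from each child combined → 1 × 2 × 1 = 2 cut set(s).
Drive chain down [OR]: union of children's cut sets → 3 cut set(s).
Door loop inoperative [AND]: one cut set from each child combined → 1 × 1 = 1 cut set(s).
Leveling path lost [OR]: union of children's cut sets → 3 cut set(s).
Safety circuit down [OR]: union of children's cut sets → 4 cut set(s).
Elevator stuck between floors [OR]: union of children's cut sets → 9 cut set(s).
Minimal cut sets: {A door operator is out, Outboard encoder trips, Primary hoist motor malfunctions}; {Outboard encoder trips, Primary hoist motor malfunctions, Standby brake coil fails}; {Drive VFD faulted}; {Right leveling sensor offline}; {Secondary main contactor degraded}; {C governor switch malfunctions, North safety relay lost}; {Emergency door interlock failed}; {South hoist motor 2 is down}; {Standby door operator 2 stuck}.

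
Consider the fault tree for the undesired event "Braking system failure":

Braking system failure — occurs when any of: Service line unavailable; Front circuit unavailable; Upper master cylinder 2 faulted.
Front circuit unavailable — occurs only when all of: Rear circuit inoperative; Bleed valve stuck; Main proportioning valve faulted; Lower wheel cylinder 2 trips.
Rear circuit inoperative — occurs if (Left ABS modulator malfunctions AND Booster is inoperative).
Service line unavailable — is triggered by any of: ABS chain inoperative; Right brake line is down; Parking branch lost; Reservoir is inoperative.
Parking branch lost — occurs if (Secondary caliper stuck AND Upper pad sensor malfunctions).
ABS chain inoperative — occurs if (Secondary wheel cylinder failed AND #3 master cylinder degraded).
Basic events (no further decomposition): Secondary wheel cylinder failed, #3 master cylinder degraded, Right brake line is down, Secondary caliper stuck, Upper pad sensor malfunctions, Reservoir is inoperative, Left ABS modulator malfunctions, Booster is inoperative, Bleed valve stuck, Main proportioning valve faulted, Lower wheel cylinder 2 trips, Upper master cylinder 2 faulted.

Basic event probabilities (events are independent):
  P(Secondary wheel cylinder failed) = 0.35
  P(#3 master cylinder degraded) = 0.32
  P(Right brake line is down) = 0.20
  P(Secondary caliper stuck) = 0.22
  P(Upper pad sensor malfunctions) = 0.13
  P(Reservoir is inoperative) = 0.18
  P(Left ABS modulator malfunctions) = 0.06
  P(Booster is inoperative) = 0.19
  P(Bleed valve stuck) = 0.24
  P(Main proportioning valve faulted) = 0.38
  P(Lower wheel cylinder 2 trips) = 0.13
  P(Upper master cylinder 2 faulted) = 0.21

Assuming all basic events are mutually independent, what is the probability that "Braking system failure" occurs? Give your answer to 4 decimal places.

P(ABS chain inoperative) [AND] = 0.35 × 0.32 = 0.112000
P(Parking branch lost) [AND] = 0.22 × 0.13 = 0.028600
P(Service line unavailable) [OR] = 1 − (1−0.112000) × (1−0.20) × (1−0.028600) × (1−0.18) = 0.434132
P(Rear circuit inoperative) [AND] = 0.06 × 0.19 = 0.011400
P(Front circuit unavailable) [AND] = 0.011400 × 0.24 × 0.38 × 0.13 = 0.000135
P(Braking system failure) [OR] = 1 − (1−0.434132) × (1−0.000135) × (1−0.21) = 0.553025
Rounded to 4 decimal places: P(Braking system failure) ≈ 0.5530.

0.5530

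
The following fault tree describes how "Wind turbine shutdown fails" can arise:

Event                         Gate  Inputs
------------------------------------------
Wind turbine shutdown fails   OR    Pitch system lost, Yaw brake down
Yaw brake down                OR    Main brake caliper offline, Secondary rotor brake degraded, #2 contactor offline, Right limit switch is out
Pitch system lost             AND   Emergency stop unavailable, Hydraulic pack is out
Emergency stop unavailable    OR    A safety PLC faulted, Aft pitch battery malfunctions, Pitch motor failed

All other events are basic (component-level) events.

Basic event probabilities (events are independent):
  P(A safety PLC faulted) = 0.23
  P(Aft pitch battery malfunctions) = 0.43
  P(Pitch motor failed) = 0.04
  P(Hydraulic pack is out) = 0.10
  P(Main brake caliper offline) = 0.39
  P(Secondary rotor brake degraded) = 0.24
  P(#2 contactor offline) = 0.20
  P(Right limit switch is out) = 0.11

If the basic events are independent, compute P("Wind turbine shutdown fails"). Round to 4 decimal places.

0.6890

P(Emergency stop unavailable) [OR] = 1 − (1−0.23) × (1−0.43) × (1−0.04) = 0.578656
P(Pitch system lost) [AND] = 0.578656 × 0.10 = 0.057866
P(Yaw brake down) [OR] = 1 − (1−0.39) × (1−0.24) × (1−0.20) × (1−0.11) = 0.669917
P(Wind turbine shutdown fails) [OR] = 1 − (1−0.057866) × (1−0.669917) = 0.689018
Rounded to 4 decimal places: P(Wind turbine shutdown fails) ≈ 0.6890.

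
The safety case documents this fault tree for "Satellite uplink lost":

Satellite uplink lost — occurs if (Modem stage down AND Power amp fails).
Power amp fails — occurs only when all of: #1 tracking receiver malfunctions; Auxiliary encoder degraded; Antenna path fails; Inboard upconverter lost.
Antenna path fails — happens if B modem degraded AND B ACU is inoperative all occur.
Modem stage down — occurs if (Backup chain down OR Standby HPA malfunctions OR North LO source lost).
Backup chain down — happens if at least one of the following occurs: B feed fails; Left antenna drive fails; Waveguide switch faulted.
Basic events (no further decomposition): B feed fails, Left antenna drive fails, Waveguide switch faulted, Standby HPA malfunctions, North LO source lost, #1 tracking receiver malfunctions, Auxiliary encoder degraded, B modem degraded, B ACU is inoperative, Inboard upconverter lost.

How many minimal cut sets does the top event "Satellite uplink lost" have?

Backup chain down [OR]: union of children's cut sets → 3 cut set(s).
Modem stage down [OR]: union of children's cut sets → 5 cut set(s).
Antenna path fails [AND]: one cut set from each child combined → 1 × 1 = 1 cut set(s).
Power amp fails [AND]: one cut set from each child combined → 1 × 1 × 1 × 1 = 1 cut set(s).
Satellite uplink lost [AND]: one cut set from each child combined → 5 × 1 = 5 cut set(s).
Minimal cut sets: {#1 tracking receiver malfunctions, Auxiliary encoder degraded, B ACU is inoperative, B feed fails, B modem degraded, Inboard upconverter lost}; {#1 tracking receiver malfunctions, Auxiliary encoder degraded, B ACU is inoperative, B modem degraded, Inboard upconverter lost, Left antenna drive fails}; {#1 tracking receiver malfunctions, Auxiliary encoder degraded, B ACU is inoperative, B modem degraded, Inboard upconverter lost, Waveguide switch faulted}; {#1 tracking receiver malfunctions, Auxiliary encoder degraded, B ACU is inoperative, B modem degraded, Inboard upconverter lost, Standby HPA malfunctions}; {#1 tracking receiver malfunctions, Auxiliary encoder degraded, B ACU is inoperative, B modem degraded, Inboard upconverter lost, North LO source lost}.

5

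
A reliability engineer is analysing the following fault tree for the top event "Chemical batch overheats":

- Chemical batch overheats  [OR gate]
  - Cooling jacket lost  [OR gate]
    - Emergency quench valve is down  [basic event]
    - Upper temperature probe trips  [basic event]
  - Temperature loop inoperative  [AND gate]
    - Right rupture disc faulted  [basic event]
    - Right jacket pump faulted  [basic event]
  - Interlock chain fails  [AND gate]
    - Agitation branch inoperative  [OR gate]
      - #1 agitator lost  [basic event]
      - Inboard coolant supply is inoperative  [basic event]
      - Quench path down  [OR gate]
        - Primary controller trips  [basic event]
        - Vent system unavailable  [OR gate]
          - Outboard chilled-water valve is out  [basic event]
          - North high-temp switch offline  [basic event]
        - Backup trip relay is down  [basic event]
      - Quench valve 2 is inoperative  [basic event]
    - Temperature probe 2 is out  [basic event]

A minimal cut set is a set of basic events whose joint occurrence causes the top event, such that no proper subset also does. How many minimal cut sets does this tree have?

Cooling jacket lost [OR]: union of children's cut sets → 2 cut set(s).
Temperature loop inoperative [AND]: one cut set from each child combined → 1 × 1 = 1 cut set(s).
Vent system unavailable [OR]: union of children's cut sets → 2 cut set(s).
Quench path down [OR]: union of children's cut sets → 4 cut set(s).
Agitation branch inoperative [OR]: union of children's cut sets → 7 cut set(s).
Interlock chain fails [AND]: one cut set from each child combined → 7 × 1 = 7 cut set(s).
Chemical batch overheats [OR]: union of children's cut sets → 10 cut set(s).
Minimal cut sets: {Emergency quench valve is down}; {Upper temperature probe trips}; {Right jacket pump faulted, Right rupture disc faulted}; {#1 agitator lost, Temperature probe 2 is out}; {Inboard coolant supply is inoperative, Temperature probe 2 is out}; {Primary controller trips, Temperature probe 2 is out}; {Outboard chilled-water valve is out, Temperature probe 2 is out}; {North high-temp switch offline, Temperature probe 2 is out}; {Backup trip relay is down, Temperature probe 2 is out}; {Quench valve 2 is inoperative, Temperature probe 2 is out}.

10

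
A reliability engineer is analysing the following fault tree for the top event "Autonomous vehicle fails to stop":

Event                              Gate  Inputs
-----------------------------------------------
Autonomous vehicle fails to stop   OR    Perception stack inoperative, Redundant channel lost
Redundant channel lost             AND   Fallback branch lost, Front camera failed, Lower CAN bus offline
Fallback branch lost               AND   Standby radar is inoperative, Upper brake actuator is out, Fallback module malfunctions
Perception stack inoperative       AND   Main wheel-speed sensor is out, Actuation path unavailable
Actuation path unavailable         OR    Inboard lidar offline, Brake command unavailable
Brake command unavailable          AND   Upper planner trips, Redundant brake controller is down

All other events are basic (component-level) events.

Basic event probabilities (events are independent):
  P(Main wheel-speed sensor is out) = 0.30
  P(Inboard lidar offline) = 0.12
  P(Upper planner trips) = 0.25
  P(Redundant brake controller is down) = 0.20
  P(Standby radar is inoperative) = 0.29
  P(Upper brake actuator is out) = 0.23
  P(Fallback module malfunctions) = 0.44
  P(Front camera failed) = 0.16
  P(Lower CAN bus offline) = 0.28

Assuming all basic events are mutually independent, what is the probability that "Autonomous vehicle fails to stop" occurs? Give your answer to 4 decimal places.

P(Brake command unavailable) [AND] = 0.25 × 0.20 = 0.050000
P(Actuation path unavailable) [OR] = 1 − (1−0.12) × (1−0.050000) = 0.164000
P(Perception stack inoperative) [AND] = 0.30 × 0.164000 = 0.049200
P(Fallback branch lost) [AND] = 0.29 × 0.23 × 0.44 = 0.029348
P(Redundant channel lost) [AND] = 0.029348 × 0.16 × 0.28 = 0.001315
P(Autonomous vehicle fails to stop) [OR] = 1 − (1−0.049200) × (1−0.001315) = 0.050450
Rounded to 4 decimal places: P(Autonomous vehicle fails to stop) ≈ 0.0505.

0.0505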